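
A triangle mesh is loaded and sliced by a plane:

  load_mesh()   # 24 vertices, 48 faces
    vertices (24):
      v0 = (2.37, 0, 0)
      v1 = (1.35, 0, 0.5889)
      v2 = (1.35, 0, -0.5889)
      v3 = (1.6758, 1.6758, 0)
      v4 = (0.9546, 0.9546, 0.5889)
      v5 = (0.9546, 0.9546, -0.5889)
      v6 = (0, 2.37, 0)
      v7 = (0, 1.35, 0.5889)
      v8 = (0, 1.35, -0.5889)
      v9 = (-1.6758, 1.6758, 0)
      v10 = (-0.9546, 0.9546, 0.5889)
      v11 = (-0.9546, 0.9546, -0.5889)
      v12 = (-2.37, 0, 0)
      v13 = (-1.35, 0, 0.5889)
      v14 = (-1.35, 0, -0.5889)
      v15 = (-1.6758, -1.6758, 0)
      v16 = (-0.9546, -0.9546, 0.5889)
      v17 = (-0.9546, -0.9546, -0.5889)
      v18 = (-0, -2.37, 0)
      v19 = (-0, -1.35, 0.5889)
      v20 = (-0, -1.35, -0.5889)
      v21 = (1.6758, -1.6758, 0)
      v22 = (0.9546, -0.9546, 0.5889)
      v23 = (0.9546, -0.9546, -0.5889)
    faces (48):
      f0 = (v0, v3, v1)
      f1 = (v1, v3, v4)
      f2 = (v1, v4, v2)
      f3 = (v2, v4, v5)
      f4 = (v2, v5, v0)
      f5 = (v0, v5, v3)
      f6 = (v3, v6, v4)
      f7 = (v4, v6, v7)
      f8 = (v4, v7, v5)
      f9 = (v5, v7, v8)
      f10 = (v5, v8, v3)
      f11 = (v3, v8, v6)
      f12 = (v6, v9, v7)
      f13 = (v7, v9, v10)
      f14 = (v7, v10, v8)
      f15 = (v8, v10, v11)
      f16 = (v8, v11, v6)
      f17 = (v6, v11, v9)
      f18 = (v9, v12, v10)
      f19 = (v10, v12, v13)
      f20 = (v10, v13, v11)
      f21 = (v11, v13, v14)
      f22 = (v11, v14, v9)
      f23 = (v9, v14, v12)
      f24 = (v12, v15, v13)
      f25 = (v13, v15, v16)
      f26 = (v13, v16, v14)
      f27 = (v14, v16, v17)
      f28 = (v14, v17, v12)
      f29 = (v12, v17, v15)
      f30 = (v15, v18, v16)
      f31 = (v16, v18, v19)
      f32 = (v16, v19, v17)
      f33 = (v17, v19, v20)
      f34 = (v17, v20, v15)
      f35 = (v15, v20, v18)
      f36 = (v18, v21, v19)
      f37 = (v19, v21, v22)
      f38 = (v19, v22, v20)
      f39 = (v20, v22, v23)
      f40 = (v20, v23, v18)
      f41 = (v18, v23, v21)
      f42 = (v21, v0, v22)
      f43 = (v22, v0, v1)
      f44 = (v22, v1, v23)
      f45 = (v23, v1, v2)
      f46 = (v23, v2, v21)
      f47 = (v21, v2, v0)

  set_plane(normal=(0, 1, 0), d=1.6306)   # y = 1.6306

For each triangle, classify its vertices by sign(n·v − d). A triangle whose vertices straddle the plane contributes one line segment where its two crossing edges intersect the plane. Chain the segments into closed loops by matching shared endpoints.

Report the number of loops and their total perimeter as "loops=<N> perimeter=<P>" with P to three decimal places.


loops=1 perimeter=7.002

Straddling triangles (14 of 48):
  (v0,v3,v1) [-+-] → (1.69452, 1.6306, 0)–(1.66701, 1.6306, 0.0158839)  len=0.0318
  (v1,v3,v4) [-+-] → (1.66701, 1.6306, 0.0158839)–(1.6306, 1.6306, 0.0369083)  len=0.0420
  (v0,v5,v3) [--+] → (1.6306, 1.6306, -0.0369083)–(1.69452, 1.6306, 0)  len=0.0738
  (v3,v6,v4) [++-] → (0.49868, 1.6306, 0.307639)–(1.6306, 1.6306, 0.0369083)  len=1.1638
  (v4,v6,v7) [-+-] → (0.49868, 1.6306, 0.307639)–(0, 1.6306, 0.426895)  len=0.5127
  (v5,v8,v3) [--+] → (1.44331, 1.6306, -0.0817013)–(1.6306, 1.6306, -0.0369083)  len=0.1926
  (v3,v8,v6) [+-+] → (1.44331, 1.6306, -0.0817013)–(0, 1.6306, -0.426895)  len=1.4840
  (v6,v9,v7) [++-] → (-1.44331, 1.6306, 0.0817013)–(0, 1.6306, 0.426895)  len=1.4840
  (v7,v9,v10) [-+-] → (-1.44331, 1.6306, 0.0817013)–(-1.6306, 1.6306, 0.0369083)  len=0.1926
  (v8,v11,v6) [--+] → (-0.49868, 1.6306, -0.307639)–(0, 1.6306, -0.426895)  len=0.5127
  (v6,v11,v9) [+-+] → (-0.49868, 1.6306, -0.307639)–(-1.6306, 1.6306, -0.0369083)  len=1.1638
  (v9,v12,v10) [+--] → (-1.69452, 1.6306, 0)–(-1.6306, 1.6306, 0.0369083)  len=0.0738
  (v11,v14,v9) [--+] → (-1.66701, 1.6306, -0.0158839)–(-1.6306, 1.6306, -0.0369083)  len=0.0420
  (v9,v14,v12) [+--] → (-1.66701, 1.6306, -0.0158839)–(-1.69452, 1.6306, 0)  len=0.0318

Chained into 1 loop(s):
  loop 1: 14 segments, perimeter = 7.0016
Total perimeter = 7.002


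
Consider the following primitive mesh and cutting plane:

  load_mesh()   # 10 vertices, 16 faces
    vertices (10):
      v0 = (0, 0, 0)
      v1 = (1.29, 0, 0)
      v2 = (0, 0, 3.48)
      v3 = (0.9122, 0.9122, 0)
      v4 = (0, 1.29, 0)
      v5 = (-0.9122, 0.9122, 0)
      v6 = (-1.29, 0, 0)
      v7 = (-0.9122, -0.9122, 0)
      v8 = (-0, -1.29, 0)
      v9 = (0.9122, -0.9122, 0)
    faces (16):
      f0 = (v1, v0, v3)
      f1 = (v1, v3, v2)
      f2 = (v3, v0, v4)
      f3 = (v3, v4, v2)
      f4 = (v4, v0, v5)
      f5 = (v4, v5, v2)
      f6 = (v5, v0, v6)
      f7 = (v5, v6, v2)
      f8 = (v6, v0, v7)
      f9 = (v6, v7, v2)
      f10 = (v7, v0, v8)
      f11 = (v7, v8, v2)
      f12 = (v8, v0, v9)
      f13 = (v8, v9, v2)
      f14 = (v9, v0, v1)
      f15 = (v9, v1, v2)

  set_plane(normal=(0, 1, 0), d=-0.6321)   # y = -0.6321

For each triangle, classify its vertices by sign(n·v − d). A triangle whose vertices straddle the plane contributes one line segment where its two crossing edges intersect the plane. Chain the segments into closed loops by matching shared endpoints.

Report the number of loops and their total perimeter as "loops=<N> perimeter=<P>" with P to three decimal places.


Straddling triangles (8 of 16):
  (v6,v0,v7) [++-] → (-0.6321, -0.6321, 0)–(-1.02821, -0.6321, 0)  len=0.3961
  (v6,v7,v2) [+-+] → (-1.02821, -0.6321, 0)–(-0.6321, -0.6321, 1.06857)  len=1.1396
  (v7,v0,v8) [-+-] → (-0.6321, -0.6321, 0)–(0, -0.6321, 0)  len=0.6321
  (v7,v8,v2) [--+] → (0, -0.6321, 1.7748)–(-0.6321, -0.6321, 1.06857)  len=0.9478
  (v8,v0,v9) [-+-] → (0, -0.6321, 0)–(0.6321, -0.6321, 0)  len=0.6321
  (v8,v9,v2) [--+] → (0.6321, -0.6321, 1.06857)–(0, -0.6321, 1.7748)  len=0.9478
  (v9,v0,v1) [-++] → (0.6321, -0.6321, 0)–(1.02821, -0.6321, 0)  len=0.3961
  (v9,v1,v2) [-++] → (1.02821, -0.6321, 0)–(0.6321, -0.6321, 1.06857)  len=1.1396

Chained into 1 loop(s):
  loop 1: 8 segments, perimeter = 6.2312
Total perimeter = 6.231

loops=1 perimeter=6.231


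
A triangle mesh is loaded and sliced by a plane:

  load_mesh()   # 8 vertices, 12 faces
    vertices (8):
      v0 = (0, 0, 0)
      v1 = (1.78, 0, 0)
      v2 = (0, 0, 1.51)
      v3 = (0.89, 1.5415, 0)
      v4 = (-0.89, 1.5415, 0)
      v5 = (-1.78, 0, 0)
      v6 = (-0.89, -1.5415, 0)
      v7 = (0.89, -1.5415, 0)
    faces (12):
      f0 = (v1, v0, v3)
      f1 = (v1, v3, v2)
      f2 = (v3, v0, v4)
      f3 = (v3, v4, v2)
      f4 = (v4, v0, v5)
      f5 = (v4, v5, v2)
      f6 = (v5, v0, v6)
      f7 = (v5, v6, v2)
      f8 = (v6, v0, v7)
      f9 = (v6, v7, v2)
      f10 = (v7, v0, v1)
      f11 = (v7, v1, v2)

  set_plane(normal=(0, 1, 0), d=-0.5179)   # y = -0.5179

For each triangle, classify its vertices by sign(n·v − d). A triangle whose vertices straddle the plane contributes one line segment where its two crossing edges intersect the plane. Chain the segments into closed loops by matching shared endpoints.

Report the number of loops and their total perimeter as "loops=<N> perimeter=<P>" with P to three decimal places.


loops=1 perimeter=6.660

Straddling triangles (6 of 12):
  (v5,v0,v6) [++-] → (-0.299015, -0.5179, 0)–(-1.48099, -0.5179, 0)  len=1.1820
  (v5,v6,v2) [+-+] → (-1.48099, -0.5179, 0)–(-0.299015, -0.5179, 1.00268)  len=1.5500
  (v6,v0,v7) [-+-] → (-0.299015, -0.5179, 0)–(0.299015, -0.5179, 0)  len=0.5980
  (v6,v7,v2) [--+] → (0.299015, -0.5179, 1.00268)–(-0.299015, -0.5179, 1.00268)  len=0.5980
  (v7,v0,v1) [-++] → (0.299015, -0.5179, 0)–(1.48099, -0.5179, 0)  len=1.1820
  (v7,v1,v2) [-++] → (1.48099, -0.5179, 0)–(0.299015, -0.5179, 1.00268)  len=1.5500

Chained into 1 loop(s):
  loop 1: 6 segments, perimeter = 6.6600
Total perimeter = 6.660


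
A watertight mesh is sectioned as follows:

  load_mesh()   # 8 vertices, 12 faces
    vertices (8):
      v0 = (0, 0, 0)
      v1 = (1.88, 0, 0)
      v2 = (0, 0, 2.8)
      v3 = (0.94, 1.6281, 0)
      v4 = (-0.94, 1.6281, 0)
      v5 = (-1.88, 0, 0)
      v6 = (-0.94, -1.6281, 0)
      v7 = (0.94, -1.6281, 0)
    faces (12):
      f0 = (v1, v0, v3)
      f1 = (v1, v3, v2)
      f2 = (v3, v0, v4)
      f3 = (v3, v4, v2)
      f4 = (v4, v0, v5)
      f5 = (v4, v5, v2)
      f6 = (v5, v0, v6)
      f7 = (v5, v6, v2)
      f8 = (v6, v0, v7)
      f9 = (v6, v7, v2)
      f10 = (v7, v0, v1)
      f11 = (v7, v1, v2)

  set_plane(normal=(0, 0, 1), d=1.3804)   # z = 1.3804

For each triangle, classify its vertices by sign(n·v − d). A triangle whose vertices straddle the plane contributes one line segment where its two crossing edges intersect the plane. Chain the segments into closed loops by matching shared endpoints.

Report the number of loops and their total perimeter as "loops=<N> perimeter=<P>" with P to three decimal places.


Straddling triangles (6 of 12):
  (v1,v3,v2) [--+] → (0.47658, 0.825447, 1.3804)–(0.95316, 0, 1.3804)  len=0.9531
  (v3,v4,v2) [--+] → (-0.47658, 0.825447, 1.3804)–(0.47658, 0.825447, 1.3804)  len=0.9532
  (v4,v5,v2) [--+] → (-0.95316, 0, 1.3804)–(-0.47658, 0.825447, 1.3804)  len=0.9531
  (v5,v6,v2) [--+] → (-0.47658, -0.825447, 1.3804)–(-0.95316, 0, 1.3804)  len=0.9531
  (v6,v7,v2) [--+] → (0.47658, -0.825447, 1.3804)–(-0.47658, -0.825447, 1.3804)  len=0.9532
  (v7,v1,v2) [--+] → (0.95316, 0, 1.3804)–(0.47658, -0.825447, 1.3804)  len=0.9531

Chained into 1 loop(s):
  loop 1: 6 segments, perimeter = 5.7189
Total perimeter = 5.719

loops=1 perimeter=5.719


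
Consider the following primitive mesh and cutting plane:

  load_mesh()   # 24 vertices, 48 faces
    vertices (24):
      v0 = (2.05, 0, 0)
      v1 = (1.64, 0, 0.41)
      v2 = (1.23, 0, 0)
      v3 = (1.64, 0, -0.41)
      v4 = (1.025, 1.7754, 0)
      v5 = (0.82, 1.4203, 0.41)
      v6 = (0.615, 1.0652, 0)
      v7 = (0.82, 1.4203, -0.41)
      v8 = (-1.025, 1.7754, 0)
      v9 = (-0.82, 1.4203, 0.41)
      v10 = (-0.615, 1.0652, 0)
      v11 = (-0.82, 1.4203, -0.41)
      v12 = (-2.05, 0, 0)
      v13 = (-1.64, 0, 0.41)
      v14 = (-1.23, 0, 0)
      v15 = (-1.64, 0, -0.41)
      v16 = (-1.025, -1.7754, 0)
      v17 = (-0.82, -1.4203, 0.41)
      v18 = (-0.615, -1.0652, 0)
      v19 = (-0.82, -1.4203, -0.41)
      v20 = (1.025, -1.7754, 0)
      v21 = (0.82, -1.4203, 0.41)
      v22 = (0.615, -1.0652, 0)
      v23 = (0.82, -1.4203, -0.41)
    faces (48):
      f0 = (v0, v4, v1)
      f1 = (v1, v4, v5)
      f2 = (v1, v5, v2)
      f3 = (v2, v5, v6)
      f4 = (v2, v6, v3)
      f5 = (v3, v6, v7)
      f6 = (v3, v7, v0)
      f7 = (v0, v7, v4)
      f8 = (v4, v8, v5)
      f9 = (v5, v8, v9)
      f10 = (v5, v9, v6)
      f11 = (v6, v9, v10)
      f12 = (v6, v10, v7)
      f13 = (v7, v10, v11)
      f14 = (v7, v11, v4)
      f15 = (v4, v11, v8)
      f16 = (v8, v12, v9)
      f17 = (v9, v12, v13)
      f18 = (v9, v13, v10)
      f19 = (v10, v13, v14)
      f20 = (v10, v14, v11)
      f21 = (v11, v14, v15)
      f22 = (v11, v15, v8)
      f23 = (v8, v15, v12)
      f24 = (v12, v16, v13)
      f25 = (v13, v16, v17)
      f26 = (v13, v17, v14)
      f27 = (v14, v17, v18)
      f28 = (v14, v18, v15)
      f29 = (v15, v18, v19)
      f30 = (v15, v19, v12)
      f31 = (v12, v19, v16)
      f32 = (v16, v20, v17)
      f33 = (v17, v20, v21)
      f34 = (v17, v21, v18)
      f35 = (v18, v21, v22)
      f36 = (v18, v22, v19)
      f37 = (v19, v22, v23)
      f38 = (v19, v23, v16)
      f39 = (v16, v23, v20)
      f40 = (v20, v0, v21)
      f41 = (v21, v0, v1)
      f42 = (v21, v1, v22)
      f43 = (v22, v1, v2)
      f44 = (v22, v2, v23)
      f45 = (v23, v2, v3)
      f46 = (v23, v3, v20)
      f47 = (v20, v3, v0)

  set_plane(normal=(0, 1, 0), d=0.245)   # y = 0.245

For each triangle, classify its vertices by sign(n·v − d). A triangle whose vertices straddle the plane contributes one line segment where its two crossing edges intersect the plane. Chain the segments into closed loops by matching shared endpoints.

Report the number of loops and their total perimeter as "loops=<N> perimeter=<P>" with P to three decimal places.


Straddling triangles (16 of 48):
  (v0,v4,v1) [-+-] → (1.90855, 0.245, 0)–(1.55513, 0.245, 0.353421)  len=0.4998
  (v1,v4,v5) [-++] → (1.55513, 0.245, 0.353421)–(1.49855, 0.245, 0.41)  len=0.0800
  (v1,v5,v2) [-+-] → (1.49855, 0.245, 0.41)–(1.15928, 0.245, 0.0707245)  len=0.4798
  (v2,v5,v6) [-++] → (1.15928, 0.245, 0.0707245)–(1.08855, 0.245, 0)  len=0.1000
  (v2,v6,v3) [-+-] → (1.08855, 0.245, 0)–(1.40425, 0.245, -0.315698)  len=0.4465
  (v3,v6,v7) [-++] → (1.40425, 0.245, -0.315698)–(1.49855, 0.245, -0.41)  len=0.1334
  (v3,v7,v0) [-+-] → (1.49855, 0.245, -0.41)–(1.83783, 0.245, -0.0707245)  len=0.4798
  (v0,v7,v4) [-++] → (1.83783, 0.245, -0.0707245)–(1.90855, 0.245, 0)  len=0.1000
  (v8,v12,v9) [+-+] → (-1.90855, 0.245, 0)–(-1.83783, 0.245, 0.0707245)  len=0.1000
  (v9,v12,v13) [+--] → (-1.83783, 0.245, 0.0707245)–(-1.49855, 0.245, 0.41)  len=0.4798
  (v9,v13,v10) [+-+] → (-1.49855, 0.245, 0.41)–(-1.40425, 0.245, 0.315698)  len=0.1334
  (v10,v13,v14) [+--] → (-1.40425, 0.245, 0.315698)–(-1.08855, 0.245, 0)  len=0.4465
  (v10,v14,v11) [+-+] → (-1.08855, 0.245, 0)–(-1.15928, 0.245, -0.0707245)  len=0.1000
  (v11,v14,v15) [+--] → (-1.15928, 0.245, -0.0707245)–(-1.49855, 0.245, -0.41)  len=0.4798
  (v11,v15,v8) [+-+] → (-1.49855, 0.245, -0.41)–(-1.55513, 0.245, -0.353421)  len=0.0800
  (v8,v15,v12) [+--] → (-1.55513, 0.245, -0.353421)–(-1.90855, 0.245, 0)  len=0.4998

Chained into 2 loop(s):
  loop 1: 8 segments, perimeter = 2.3193
  loop 2: 8 segments, perimeter = 2.3193
Total perimeter = 4.639

loops=2 perimeter=4.639


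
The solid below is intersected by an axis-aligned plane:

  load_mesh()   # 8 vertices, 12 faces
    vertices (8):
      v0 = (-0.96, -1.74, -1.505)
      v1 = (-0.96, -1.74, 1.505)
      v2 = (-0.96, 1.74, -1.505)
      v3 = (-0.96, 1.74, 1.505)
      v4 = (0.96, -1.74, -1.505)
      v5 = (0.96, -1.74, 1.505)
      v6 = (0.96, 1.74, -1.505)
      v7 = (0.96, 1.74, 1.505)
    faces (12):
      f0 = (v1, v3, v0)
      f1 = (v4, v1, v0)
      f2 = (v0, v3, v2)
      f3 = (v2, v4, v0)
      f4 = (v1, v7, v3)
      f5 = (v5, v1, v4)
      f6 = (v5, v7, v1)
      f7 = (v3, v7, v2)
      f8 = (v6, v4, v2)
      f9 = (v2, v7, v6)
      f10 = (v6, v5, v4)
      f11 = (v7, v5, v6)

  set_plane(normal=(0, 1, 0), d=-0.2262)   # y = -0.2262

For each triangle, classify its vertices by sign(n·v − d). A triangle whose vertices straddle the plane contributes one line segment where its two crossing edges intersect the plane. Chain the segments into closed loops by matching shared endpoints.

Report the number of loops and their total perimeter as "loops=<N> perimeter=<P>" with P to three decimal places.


loops=1 perimeter=9.860

Straddling triangles (8 of 12):
  (v1,v3,v0) [-+-] → (-0.96, -0.2262, 1.505)–(-0.96, -0.2262, -0.19565)  len=1.7006
  (v0,v3,v2) [-++] → (-0.96, -0.2262, -0.19565)–(-0.96, -0.2262, -1.505)  len=1.3093
  (v2,v4,v0) [+--] → (0.1248, -0.2262, -1.505)–(-0.96, -0.2262, -1.505)  len=1.0848
  (v1,v7,v3) [-++] → (-0.1248, -0.2262, 1.505)–(-0.96, -0.2262, 1.505)  len=0.8352
  (v5,v7,v1) [-+-] → (0.96, -0.2262, 1.505)–(-0.1248, -0.2262, 1.505)  len=1.0848
  (v6,v4,v2) [+-+] → (0.96, -0.2262, -1.505)–(0.1248, -0.2262, -1.505)  len=0.8352
  (v6,v5,v4) [+--] → (0.96, -0.2262, 0.19565)–(0.96, -0.2262, -1.505)  len=1.7006
  (v7,v5,v6) [+-+] → (0.96, -0.2262, 1.505)–(0.96, -0.2262, 0.19565)  len=1.3093

Chained into 1 loop(s):
  loop 1: 8 segments, perimeter = 9.8600
Total perimeter = 9.860


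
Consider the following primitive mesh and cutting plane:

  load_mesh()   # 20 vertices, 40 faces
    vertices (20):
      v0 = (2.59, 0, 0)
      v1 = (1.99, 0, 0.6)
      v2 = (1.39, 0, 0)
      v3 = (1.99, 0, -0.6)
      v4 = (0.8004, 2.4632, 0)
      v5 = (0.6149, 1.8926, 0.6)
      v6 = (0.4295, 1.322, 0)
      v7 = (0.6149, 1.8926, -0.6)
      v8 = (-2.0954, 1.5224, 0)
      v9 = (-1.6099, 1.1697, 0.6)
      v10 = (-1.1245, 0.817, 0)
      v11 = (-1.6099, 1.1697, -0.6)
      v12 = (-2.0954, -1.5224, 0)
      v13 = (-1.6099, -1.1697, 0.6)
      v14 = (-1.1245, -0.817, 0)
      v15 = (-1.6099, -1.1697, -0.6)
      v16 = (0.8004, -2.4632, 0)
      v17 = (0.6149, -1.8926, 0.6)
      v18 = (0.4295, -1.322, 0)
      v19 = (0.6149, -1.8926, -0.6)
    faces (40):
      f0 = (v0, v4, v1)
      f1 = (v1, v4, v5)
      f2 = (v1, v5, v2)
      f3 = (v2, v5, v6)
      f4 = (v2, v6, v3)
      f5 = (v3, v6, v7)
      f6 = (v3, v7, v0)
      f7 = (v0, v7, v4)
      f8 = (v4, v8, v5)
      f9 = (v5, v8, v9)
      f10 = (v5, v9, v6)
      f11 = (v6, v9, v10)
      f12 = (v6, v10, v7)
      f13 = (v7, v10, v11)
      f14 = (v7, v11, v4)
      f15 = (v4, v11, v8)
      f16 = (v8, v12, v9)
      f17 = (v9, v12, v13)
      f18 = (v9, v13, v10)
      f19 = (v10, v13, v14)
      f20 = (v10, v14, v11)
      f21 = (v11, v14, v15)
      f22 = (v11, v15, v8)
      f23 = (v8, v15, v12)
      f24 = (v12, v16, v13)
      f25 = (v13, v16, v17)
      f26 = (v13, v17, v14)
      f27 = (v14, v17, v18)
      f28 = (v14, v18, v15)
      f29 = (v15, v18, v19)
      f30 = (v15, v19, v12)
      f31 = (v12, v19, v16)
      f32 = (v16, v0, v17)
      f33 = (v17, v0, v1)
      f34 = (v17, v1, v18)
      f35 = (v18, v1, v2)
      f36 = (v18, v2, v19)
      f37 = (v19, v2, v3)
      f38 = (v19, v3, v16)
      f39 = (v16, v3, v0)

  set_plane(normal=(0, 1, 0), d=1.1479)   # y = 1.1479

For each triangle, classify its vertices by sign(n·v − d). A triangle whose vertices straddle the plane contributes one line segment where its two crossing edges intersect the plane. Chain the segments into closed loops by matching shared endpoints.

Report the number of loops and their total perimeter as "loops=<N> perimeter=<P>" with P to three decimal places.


loops=2 perimeter=8.188

Straddling triangles (18 of 40):
  (v0,v4,v1) [-+-] → (1.75601, 1.1479, 0)–(1.43562, 1.1479, 0.320388)  len=0.4531
  (v1,v4,v5) [-++] → (1.43562, 1.1479, 0.320388)–(1.15597, 1.1479, 0.6)  len=0.3955
  (v1,v5,v2) [-+-] → (1.15597, 1.1479, 0.6)–(0.919886, 1.1479, 0.363912)  len=0.3339
  (v2,v5,v6) [-++] → (0.919886, 1.1479, 0.363912)–(0.555992, 1.1479, 0)  len=0.5146
  (v2,v6,v3) [-+-] → (0.555992, 1.1479, 0)–(0.635009, 1.1479, -0.0790166)  len=0.1117
  (v3,v6,v7) [-++] → (0.635009, 1.1479, -0.0790166)–(1.15597, 1.1479, -0.6)  len=0.7368
  (v3,v7,v0) [-+-] → (1.15597, 1.1479, -0.6)–(1.39206, 1.1479, -0.363912)  len=0.3339
  (v0,v7,v4) [-++] → (1.39206, 1.1479, -0.363912)–(1.75601, 1.1479, 0)  len=0.5147
  (v6,v9,v10) [++-] → (-1.5799, 1.1479, 0.562915)–(-0.106245, 1.1479, 0)  len=1.5775
  (v6,v10,v7) [+-+] → (-0.106245, 1.1479, 0)–(-0.589387, 1.1479, -0.184585)  len=0.5172
  (v7,v10,v11) [+-+] → (-0.589387, 1.1479, -0.184585)–(-1.5799, 1.1479, -0.562915)  len=1.0603
  (v8,v12,v9) [+-+] → (-2.0954, 1.1479, 0)–(-1.61383, 1.1479, 0.595141)  len=0.7656
  (v9,v12,v13) [+--] → (-1.61383, 1.1479, 0.595141)–(-1.6099, 1.1479, 0.6)  len=0.0063
  (v9,v13,v10) [+--] → (-1.6099, 1.1479, 0.6)–(-1.5799, 1.1479, 0.562915)  len=0.0477
  (v10,v14,v11) [--+] → (-1.60457, 1.1479, -0.593416)–(-1.5799, 1.1479, -0.562915)  len=0.0392
  (v11,v14,v15) [+--] → (-1.60457, 1.1479, -0.593416)–(-1.6099, 1.1479, -0.6)  len=0.0085
  (v11,v15,v8) [+-+] → (-1.6099, 1.1479, -0.6)–(-2.02786, 1.1479, -0.0834664)  len=0.6645
  (v8,v15,v12) [+--] → (-2.02786, 1.1479, -0.0834664)–(-2.0954, 1.1479, 0)  len=0.1074

Chained into 2 loop(s):
  loop 1: 8 segments, perimeter = 3.3941
  loop 2: 10 segments, perimeter = 4.7941
Total perimeter = 8.188


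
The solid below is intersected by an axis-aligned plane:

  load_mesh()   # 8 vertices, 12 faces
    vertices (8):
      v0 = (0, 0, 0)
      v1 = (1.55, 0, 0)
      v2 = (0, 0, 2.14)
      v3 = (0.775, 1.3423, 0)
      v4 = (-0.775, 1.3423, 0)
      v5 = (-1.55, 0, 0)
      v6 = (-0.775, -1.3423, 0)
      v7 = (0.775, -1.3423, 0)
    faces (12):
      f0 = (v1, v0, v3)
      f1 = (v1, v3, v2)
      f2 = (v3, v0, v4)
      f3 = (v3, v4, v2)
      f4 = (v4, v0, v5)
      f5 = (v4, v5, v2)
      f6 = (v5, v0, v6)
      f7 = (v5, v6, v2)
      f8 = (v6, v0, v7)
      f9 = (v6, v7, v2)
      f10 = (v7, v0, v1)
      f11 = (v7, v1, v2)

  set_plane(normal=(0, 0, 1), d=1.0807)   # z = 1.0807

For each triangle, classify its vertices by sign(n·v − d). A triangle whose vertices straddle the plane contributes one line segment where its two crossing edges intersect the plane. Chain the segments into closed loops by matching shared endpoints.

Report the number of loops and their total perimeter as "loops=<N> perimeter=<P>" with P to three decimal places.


Straddling triangles (6 of 12):
  (v1,v3,v2) [--+] → (0.383625, 0.664439, 1.0807)–(0.76725, 0, 1.0807)  len=0.7672
  (v3,v4,v2) [--+] → (-0.383625, 0.664439, 1.0807)–(0.383625, 0.664439, 1.0807)  len=0.7672
  (v4,v5,v2) [--+] → (-0.76725, 0, 1.0807)–(-0.383625, 0.664439, 1.0807)  len=0.7672
  (v5,v6,v2) [--+] → (-0.383625, -0.664439, 1.0807)–(-0.76725, 0, 1.0807)  len=0.7672
  (v6,v7,v2) [--+] → (0.383625, -0.664439, 1.0807)–(-0.383625, -0.664439, 1.0807)  len=0.7672
  (v7,v1,v2) [--+] → (0.76725, 0, 1.0807)–(0.383625, -0.664439, 1.0807)  len=0.7672

Chained into 1 loop(s):
  loop 1: 6 segments, perimeter = 4.6034
Total perimeter = 4.603

loops=1 perimeter=4.603


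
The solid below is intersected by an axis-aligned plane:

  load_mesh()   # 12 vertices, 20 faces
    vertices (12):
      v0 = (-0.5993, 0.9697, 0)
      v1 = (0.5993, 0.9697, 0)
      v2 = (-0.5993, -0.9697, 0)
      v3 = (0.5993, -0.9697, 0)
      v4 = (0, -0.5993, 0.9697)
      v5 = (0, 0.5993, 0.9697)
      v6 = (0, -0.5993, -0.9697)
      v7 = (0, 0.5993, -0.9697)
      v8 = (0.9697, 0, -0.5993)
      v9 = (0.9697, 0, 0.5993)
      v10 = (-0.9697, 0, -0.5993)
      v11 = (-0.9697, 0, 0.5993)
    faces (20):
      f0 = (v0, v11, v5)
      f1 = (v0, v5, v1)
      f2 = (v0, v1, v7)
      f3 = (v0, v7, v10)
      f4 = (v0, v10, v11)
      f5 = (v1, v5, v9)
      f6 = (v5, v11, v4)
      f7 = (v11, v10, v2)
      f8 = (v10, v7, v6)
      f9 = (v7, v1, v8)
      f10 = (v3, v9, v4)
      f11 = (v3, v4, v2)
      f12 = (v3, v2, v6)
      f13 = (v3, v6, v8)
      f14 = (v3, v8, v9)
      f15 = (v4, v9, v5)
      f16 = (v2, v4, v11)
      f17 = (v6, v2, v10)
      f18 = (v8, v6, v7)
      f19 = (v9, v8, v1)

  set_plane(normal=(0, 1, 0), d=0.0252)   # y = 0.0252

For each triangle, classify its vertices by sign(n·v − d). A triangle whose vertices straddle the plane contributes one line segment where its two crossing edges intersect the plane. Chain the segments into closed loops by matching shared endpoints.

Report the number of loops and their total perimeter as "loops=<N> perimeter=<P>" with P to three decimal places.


loops=1 perimeter=6.489

Straddling triangles (10 of 20):
  (v0,v11,v5) [+-+] → (-0.960074, 0.0252, 0.583726)–(-0.928925, 0.0252, 0.614875)  len=0.0441
  (v0,v7,v10) [++-] → (-0.928925, 0.0252, -0.614875)–(-0.960074, 0.0252, -0.583726)  len=0.0441
  (v0,v10,v11) [+--] → (-0.960074, 0.0252, -0.583726)–(-0.960074, 0.0252, 0.583726)  len=1.1675
  (v1,v5,v9) [++-] → (0.928925, 0.0252, 0.614875)–(0.960074, 0.0252, 0.583726)  len=0.0441
  (v5,v11,v4) [+--] → (-0.928925, 0.0252, 0.614875)–(0, 0.0252, 0.9697)  len=0.9944
  (v10,v7,v6) [-+-] → (-0.928925, 0.0252, -0.614875)–(0, 0.0252, -0.9697)  len=0.9944
  (v7,v1,v8) [++-] → (0.960074, 0.0252, -0.583726)–(0.928925, 0.0252, -0.614875)  len=0.0441
  (v4,v9,v5) [--+] → (0.928925, 0.0252, 0.614875)–(0, 0.0252, 0.9697)  len=0.9944
  (v8,v6,v7) [--+] → (0, 0.0252, -0.9697)–(0.928925, 0.0252, -0.614875)  len=0.9944
  (v9,v8,v1) [--+] → (0.960074, 0.0252, -0.583726)–(0.960074, 0.0252, 0.583726)  len=1.1675

Chained into 1 loop(s):
  loop 1: 10 segments, perimeter = 6.4887
Total perimeter = 6.489


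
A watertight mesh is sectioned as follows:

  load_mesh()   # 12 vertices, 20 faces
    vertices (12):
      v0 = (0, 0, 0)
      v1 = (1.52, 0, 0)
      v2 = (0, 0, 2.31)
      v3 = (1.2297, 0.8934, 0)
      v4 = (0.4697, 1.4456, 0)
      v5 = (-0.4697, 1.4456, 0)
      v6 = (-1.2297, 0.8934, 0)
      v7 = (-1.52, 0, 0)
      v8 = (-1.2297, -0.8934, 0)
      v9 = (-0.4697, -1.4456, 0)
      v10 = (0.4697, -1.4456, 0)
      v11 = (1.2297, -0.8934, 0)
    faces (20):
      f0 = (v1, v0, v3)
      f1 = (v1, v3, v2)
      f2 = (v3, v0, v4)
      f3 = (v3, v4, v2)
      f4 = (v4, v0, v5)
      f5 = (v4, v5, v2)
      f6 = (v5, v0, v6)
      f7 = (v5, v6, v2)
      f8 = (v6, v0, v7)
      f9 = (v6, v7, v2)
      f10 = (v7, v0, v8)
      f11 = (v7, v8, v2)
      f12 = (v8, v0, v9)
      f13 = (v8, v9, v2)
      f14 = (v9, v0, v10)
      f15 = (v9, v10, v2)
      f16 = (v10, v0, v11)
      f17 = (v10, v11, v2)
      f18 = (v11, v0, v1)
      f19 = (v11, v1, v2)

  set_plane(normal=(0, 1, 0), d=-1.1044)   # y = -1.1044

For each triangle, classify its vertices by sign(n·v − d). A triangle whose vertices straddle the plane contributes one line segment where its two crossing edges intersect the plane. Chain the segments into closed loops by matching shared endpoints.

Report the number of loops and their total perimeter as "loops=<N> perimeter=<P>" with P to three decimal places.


Straddling triangles (6 of 20):
  (v8,v0,v9) [++-] → (-0.358838, -1.1044, 0)–(-0.939298, -1.1044, 0)  len=0.5805
  (v8,v9,v2) [+-+] → (-0.939298, -1.1044, 0)–(-0.358838, -1.1044, 0.545221)  len=0.7964
  (v9,v0,v10) [-+-] → (-0.358838, -1.1044, 0)–(0.358838, -1.1044, 0)  len=0.7177
  (v9,v10,v2) [--+] → (0.358838, -1.1044, 0.545221)–(-0.358838, -1.1044, 0.545221)  len=0.7177
  (v10,v0,v11) [-++] → (0.358838, -1.1044, 0)–(0.939298, -1.1044, 0)  len=0.5805
  (v10,v11,v2) [-++] → (0.939298, -1.1044, 0)–(0.358838, -1.1044, 0.545221)  len=0.7964

Chained into 1 loop(s):
  loop 1: 6 segments, perimeter = 4.1890
Total perimeter = 4.189

loops=1 perimeter=4.189


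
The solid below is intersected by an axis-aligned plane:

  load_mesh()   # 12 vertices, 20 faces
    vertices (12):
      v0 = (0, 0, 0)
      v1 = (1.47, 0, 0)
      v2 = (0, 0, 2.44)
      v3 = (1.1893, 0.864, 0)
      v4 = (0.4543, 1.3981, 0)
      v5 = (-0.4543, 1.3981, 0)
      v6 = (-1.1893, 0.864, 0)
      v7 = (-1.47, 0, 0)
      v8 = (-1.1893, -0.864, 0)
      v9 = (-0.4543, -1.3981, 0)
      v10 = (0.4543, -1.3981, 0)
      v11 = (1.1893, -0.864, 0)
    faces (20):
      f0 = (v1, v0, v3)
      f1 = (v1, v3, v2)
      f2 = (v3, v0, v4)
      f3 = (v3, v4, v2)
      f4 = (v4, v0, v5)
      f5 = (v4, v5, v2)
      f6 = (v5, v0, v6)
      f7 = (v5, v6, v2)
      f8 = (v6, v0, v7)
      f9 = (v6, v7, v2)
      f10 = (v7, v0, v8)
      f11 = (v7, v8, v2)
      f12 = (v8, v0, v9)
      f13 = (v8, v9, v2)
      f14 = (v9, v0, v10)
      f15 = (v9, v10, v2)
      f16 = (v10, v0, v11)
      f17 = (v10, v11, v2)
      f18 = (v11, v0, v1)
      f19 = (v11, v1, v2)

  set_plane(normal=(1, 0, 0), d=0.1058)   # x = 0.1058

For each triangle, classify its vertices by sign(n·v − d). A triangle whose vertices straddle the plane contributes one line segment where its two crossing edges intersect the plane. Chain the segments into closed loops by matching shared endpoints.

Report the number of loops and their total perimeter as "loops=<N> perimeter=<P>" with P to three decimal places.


loops=1 perimeter=8.146

Straddling triangles (12 of 20):
  (v1,v0,v3) [+-+] → (0.1058, 0, 0)–(0.1058, 0.0768613, 0)  len=0.0769
  (v1,v3,v2) [++-] → (0.1058, 0.0768613, 2.22294)–(0.1058, 0, 2.26439)  len=0.0873
  (v3,v0,v4) [+-+] → (0.1058, 0.0768613, 0)–(0.1058, 0.325598, 0)  len=0.2487
  (v3,v4,v2) [++-] → (0.1058, 0.325598, 1.87176)–(0.1058, 0.0768613, 2.22294)  len=0.4303
  (v4,v0,v5) [+--] → (0.1058, 0.325598, 0)–(0.1058, 1.3981, 0)  len=1.0725
  (v4,v5,v2) [+--] → (0.1058, 1.3981, 0)–(0.1058, 0.325598, 1.87176)  len=2.1573
  (v9,v0,v10) [--+] → (0.1058, -0.325598, 0)–(0.1058, -1.3981, 0)  len=1.0725
  (v9,v10,v2) [-+-] → (0.1058, -1.3981, 0)–(0.1058, -0.325598, 1.87176)  len=2.1573
  (v10,v0,v11) [+-+] → (0.1058, -0.325598, 0)–(0.1058, -0.0768613, 0)  len=0.2487
  (v10,v11,v2) [++-] → (0.1058, -0.0768613, 2.22294)–(0.1058, -0.325598, 1.87176)  len=0.4303
  (v11,v0,v1) [+-+] → (0.1058, -0.0768613, 0)–(0.1058, 0, 0)  len=0.0769
  (v11,v1,v2) [++-] → (0.1058, 0, 2.26439)–(0.1058, -0.0768613, 2.22294)  len=0.0873

Chained into 1 loop(s):
  loop 1: 12 segments, perimeter = 8.1460
Total perimeter = 8.146


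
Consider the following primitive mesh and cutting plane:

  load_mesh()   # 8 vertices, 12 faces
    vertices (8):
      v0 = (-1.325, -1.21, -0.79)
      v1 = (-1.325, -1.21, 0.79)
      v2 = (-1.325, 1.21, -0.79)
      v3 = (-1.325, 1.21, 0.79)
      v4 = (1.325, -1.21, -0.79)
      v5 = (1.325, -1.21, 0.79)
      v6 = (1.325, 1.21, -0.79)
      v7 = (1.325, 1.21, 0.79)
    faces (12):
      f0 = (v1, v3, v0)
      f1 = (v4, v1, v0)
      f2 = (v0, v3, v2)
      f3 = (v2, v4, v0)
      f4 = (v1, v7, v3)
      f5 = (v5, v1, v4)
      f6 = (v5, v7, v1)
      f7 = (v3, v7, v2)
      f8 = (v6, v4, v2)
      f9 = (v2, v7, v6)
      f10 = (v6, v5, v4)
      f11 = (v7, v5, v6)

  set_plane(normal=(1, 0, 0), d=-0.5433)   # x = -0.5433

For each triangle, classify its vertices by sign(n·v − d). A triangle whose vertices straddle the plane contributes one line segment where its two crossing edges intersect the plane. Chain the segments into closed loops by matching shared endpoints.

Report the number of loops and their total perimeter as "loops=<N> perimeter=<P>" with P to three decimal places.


loops=1 perimeter=8.000

Straddling triangles (8 of 12):
  (v4,v1,v0) [+--] → (-0.5433, -1.21, 0.32393)–(-0.5433, -1.21, -0.79)  len=1.1139
  (v2,v4,v0) [-+-] → (-0.5433, 0.496146, -0.79)–(-0.5433, -1.21, -0.79)  len=1.7061
  (v1,v7,v3) [-+-] → (-0.5433, -0.496146, 0.79)–(-0.5433, 1.21, 0.79)  len=1.7061
  (v5,v1,v4) [+-+] → (-0.5433, -1.21, 0.79)–(-0.5433, -1.21, 0.32393)  len=0.4661
  (v5,v7,v1) [++-] → (-0.5433, -0.496146, 0.79)–(-0.5433, -1.21, 0.79)  len=0.7139
  (v3,v7,v2) [-+-] → (-0.5433, 1.21, 0.79)–(-0.5433, 1.21, -0.32393)  len=1.1139
  (v6,v4,v2) [++-] → (-0.5433, 0.496146, -0.79)–(-0.5433, 1.21, -0.79)  len=0.7139
  (v2,v7,v6) [-++] → (-0.5433, 1.21, -0.32393)–(-0.5433, 1.21, -0.79)  len=0.4661

Chained into 1 loop(s):
  loop 1: 8 segments, perimeter = 8.0000
Total perimeter = 8.000


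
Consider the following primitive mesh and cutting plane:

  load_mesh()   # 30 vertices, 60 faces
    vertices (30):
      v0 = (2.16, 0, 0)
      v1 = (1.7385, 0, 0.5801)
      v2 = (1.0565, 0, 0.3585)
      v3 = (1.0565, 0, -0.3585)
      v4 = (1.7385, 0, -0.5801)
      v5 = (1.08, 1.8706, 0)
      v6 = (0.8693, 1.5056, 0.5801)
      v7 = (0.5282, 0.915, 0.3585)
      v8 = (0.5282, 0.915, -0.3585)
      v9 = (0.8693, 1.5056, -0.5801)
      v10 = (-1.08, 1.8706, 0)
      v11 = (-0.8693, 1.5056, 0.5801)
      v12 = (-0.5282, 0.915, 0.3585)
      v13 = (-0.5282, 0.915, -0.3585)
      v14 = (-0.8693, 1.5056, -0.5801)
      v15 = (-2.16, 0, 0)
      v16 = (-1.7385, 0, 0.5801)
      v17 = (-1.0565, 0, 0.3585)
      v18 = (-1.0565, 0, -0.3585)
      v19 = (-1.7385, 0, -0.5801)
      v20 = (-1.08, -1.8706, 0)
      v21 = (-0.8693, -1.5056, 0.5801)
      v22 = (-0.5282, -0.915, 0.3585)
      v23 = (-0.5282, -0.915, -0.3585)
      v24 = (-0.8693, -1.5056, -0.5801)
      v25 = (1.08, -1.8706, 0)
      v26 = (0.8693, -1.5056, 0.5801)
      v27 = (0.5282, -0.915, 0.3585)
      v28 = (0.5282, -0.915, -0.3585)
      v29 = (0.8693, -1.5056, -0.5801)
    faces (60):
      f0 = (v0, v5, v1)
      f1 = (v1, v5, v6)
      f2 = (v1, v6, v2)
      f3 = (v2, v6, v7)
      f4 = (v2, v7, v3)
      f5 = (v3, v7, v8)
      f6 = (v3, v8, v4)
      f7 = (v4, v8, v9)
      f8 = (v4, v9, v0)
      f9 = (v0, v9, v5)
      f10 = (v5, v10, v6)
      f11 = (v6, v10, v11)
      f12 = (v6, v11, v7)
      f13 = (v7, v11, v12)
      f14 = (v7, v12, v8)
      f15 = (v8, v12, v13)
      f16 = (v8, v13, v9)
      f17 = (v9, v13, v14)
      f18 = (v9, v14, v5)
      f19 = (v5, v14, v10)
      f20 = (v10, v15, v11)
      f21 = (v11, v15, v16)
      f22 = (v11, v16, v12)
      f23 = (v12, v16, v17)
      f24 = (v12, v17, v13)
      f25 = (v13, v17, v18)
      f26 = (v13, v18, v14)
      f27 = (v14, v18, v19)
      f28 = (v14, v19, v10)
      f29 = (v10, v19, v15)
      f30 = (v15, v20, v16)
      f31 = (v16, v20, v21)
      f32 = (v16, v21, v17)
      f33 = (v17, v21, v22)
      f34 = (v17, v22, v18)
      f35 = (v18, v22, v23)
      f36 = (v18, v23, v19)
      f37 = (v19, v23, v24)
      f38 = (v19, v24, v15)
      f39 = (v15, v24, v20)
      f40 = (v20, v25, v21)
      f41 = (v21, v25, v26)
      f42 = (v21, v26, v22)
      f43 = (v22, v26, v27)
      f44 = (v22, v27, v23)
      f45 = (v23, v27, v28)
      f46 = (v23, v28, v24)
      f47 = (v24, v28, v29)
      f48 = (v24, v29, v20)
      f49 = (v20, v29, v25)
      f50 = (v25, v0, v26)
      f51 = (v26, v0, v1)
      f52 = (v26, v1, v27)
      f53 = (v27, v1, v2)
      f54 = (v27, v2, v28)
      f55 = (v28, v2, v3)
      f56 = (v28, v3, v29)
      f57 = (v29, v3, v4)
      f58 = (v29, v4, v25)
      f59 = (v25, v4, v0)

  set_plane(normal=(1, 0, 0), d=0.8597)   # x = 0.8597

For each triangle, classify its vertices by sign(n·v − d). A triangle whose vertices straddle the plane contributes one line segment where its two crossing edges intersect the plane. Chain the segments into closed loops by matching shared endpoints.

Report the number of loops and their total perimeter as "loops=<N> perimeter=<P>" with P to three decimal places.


Straddling triangles (24 of 60):
  (v2,v6,v7) [++-] → (0.8597, 1.48898, 0.573863)–(0.8597, 0.340852, 0.3585)  len=1.1682
  (v2,v7,v3) [+-+] → (0.8597, 0.340852, 0.3585)–(0.8597, 0.340852, -0.0914063)  len=0.4499
  (v3,v7,v8) [+--] → (0.8597, 0.340852, -0.0914063)–(0.8597, 0.340852, -0.3585)  len=0.2671
  (v3,v8,v4) [+-+] → (0.8597, 0.340852, -0.3585)–(0.8597, 0.664382, -0.419196)  len=0.3292
  (v4,v8,v9) [+-+] → (0.8597, 0.664382, -0.419196)–(0.8597, 1.48898, -0.573863)  len=0.8390
  (v5,v10,v6) [+-+] → (0.8597, 1.8706, 0)–(0.8597, 1.5074, 0.577243)  len=0.6820
  (v6,v10,v11) [+--] → (0.8597, 1.5074, 0.577243)–(0.8597, 1.5056, 0.5801)  len=0.0034
  (v6,v11,v7) [+--] → (0.8597, 1.5056, 0.5801)–(0.8597, 1.48898, 0.573863)  len=0.0178
  (v8,v13,v9) [--+] → (0.8597, 1.50154, -0.578578)–(0.8597, 1.48898, -0.573863)  len=0.0134
  (v9,v13,v14) [+--] → (0.8597, 1.50154, -0.578578)–(0.8597, 1.5056, -0.5801)  len=0.0043
  (v9,v14,v5) [+-+] → (0.8597, 1.5056, -0.5801)–(0.8597, 1.82935, -0.06556)  len=0.6079
  (v5,v14,v10) [+--] → (0.8597, 1.82935, -0.06556)–(0.8597, 1.8706, 0)  len=0.0775
  (v20,v25,v21) [-+-] → (0.8597, -1.8706, 0)–(0.8597, -1.82935, 0.06556)  len=0.0775
  (v21,v25,v26) [-++] → (0.8597, -1.82935, 0.06556)–(0.8597, -1.5056, 0.5801)  len=0.6079
  (v21,v26,v22) [-+-] → (0.8597, -1.5056, 0.5801)–(0.8597, -1.50154, 0.578578)  len=0.0043
  (v22,v26,v27) [-+-] → (0.8597, -1.50154, 0.578578)–(0.8597, -1.48898, 0.573863)  len=0.0134
  (v24,v28,v29) [--+] → (0.8597, -1.48898, -0.573863)–(0.8597, -1.5056, -0.5801)  len=0.0178
  (v24,v29,v20) [-+-] → (0.8597, -1.5056, -0.5801)–(0.8597, -1.5074, -0.577243)  len=0.0034
  (v20,v29,v25) [-++] → (0.8597, -1.5074, -0.577243)–(0.8597, -1.8706, 0)  len=0.6820
  (v26,v1,v27) [++-] → (0.8597, -0.664382, 0.419196)–(0.8597, -1.48898, 0.573863)  len=0.8390
  (v27,v1,v2) [-++] → (0.8597, -0.664382, 0.419196)–(0.8597, -0.340852, 0.3585)  len=0.3292
  (v27,v2,v28) [-+-] → (0.8597, -0.340852, 0.3585)–(0.8597, -0.340852, 0.0914063)  len=0.2671
  (v28,v2,v3) [-++] → (0.8597, -0.340852, 0.0914063)–(0.8597, -0.340852, -0.3585)  len=0.4499
  (v28,v3,v29) [-++] → (0.8597, -0.340852, -0.3585)–(0.8597, -1.48898, -0.573863)  len=1.1682

Chained into 2 loop(s):
  loop 1: 12 segments, perimeter = 4.4596
  loop 2: 12 segments, perimeter = 4.4596
Total perimeter = 8.919

loops=2 perimeter=8.919


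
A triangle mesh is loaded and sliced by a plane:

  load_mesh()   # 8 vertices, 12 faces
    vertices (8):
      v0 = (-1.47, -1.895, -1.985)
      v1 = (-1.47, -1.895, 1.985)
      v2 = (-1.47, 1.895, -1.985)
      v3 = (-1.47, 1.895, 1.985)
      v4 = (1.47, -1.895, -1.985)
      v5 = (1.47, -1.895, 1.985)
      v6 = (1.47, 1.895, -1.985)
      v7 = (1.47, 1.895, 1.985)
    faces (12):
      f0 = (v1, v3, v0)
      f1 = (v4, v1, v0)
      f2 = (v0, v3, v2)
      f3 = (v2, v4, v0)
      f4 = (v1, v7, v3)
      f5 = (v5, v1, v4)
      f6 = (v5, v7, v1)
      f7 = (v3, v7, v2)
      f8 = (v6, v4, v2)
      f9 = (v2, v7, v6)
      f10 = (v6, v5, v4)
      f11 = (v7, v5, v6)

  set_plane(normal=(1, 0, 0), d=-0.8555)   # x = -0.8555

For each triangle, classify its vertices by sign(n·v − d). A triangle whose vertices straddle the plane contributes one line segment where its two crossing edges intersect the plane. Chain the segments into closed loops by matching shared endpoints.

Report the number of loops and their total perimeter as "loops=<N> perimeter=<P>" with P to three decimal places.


loops=1 perimeter=15.520

Straddling triangles (8 of 12):
  (v4,v1,v0) [+--] → (-0.8555, -1.895, 1.15522)–(-0.8555, -1.895, -1.985)  len=3.1402
  (v2,v4,v0) [-+-] → (-0.8555, 1.10284, -1.985)–(-0.8555, -1.895, -1.985)  len=2.9978
  (v1,v7,v3) [-+-] → (-0.8555, -1.10284, 1.985)–(-0.8555, 1.895, 1.985)  len=2.9978
  (v5,v1,v4) [+-+] → (-0.8555, -1.895, 1.985)–(-0.8555, -1.895, 1.15522)  len=0.8298
  (v5,v7,v1) [++-] → (-0.8555, -1.10284, 1.985)–(-0.8555, -1.895, 1.985)  len=0.7922
  (v3,v7,v2) [-+-] → (-0.8555, 1.895, 1.985)–(-0.8555, 1.895, -1.15522)  len=3.1402
  (v6,v4,v2) [++-] → (-0.8555, 1.10284, -1.985)–(-0.8555, 1.895, -1.985)  len=0.7922
  (v2,v7,v6) [-++] → (-0.8555, 1.895, -1.15522)–(-0.8555, 1.895, -1.985)  len=0.8298

Chained into 1 loop(s):
  loop 1: 8 segments, perimeter = 15.5200
Total perimeter = 15.520


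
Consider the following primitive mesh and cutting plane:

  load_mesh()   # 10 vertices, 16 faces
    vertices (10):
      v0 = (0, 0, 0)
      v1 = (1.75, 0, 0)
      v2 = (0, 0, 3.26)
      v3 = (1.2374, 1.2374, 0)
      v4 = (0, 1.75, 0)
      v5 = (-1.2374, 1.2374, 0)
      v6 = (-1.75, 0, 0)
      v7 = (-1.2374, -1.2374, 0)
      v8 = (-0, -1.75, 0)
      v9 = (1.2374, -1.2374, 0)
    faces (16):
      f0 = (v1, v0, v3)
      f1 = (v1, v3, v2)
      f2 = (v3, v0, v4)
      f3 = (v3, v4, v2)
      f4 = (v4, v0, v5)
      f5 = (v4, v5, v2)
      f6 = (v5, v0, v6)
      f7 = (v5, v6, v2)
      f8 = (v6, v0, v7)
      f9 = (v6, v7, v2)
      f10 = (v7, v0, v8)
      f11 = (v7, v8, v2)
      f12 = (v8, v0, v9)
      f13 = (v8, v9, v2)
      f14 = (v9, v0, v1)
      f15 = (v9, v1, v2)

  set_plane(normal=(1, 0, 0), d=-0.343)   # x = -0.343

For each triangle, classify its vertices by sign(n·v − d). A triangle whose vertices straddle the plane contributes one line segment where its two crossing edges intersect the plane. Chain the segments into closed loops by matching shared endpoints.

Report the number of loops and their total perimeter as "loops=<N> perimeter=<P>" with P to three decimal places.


Straddling triangles (8 of 16):
  (v4,v0,v5) [++-] → (-0.343, 0.343, 0)–(-0.343, 1.60791, 0)  len=1.2649
  (v4,v5,v2) [+-+] → (-0.343, 1.60791, 0)–(-0.343, 0.343, 2.35635)  len=2.6744
  (v5,v0,v6) [-+-] → (-0.343, 0.343, 0)–(-0.343, 0, 0)  len=0.3430
  (v5,v6,v2) [--+] → (-0.343, 0, 2.62104)–(-0.343, 0.343, 2.35635)  len=0.4333
  (v6,v0,v7) [-+-] → (-0.343, 0, 0)–(-0.343, -0.343, 0)  len=0.3430
  (v6,v7,v2) [--+] → (-0.343, -0.343, 2.35635)–(-0.343, 0, 2.62104)  len=0.4333
  (v7,v0,v8) [-++] → (-0.343, -0.343, 0)–(-0.343, -1.60791, 0)  len=1.2649
  (v7,v8,v2) [-++] → (-0.343, -1.60791, 0)–(-0.343, -0.343, 2.35635)  len=2.6744

Chained into 1 loop(s):
  loop 1: 8 segments, perimeter = 9.4311
Total perimeter = 9.431

loops=1 perimeter=9.431


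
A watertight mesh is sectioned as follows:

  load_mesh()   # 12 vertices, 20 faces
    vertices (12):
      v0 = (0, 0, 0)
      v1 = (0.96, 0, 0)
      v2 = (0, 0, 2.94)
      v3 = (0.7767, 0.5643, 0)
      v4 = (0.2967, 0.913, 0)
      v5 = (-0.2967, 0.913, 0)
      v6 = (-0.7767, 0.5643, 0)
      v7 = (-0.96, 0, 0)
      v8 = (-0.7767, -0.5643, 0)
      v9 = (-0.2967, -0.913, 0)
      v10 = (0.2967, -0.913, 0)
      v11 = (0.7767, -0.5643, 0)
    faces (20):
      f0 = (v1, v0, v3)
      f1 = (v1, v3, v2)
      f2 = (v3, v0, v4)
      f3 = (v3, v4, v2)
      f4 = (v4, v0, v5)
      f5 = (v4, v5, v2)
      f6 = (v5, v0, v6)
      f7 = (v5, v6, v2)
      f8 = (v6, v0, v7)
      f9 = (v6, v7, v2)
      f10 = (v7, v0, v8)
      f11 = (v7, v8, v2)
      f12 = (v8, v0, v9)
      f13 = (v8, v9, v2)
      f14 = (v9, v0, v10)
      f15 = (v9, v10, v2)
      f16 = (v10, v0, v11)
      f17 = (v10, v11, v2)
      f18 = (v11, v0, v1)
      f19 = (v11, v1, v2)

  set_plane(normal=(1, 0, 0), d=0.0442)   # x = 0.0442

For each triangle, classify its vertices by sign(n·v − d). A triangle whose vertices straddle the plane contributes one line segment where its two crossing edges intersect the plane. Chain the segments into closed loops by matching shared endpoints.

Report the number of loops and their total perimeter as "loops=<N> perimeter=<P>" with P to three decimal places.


loops=1 perimeter=7.736

Straddling triangles (12 of 20):
  (v1,v0,v3) [+-+] → (0.0442, 0, 0)–(0.0442, 0.0321129, 0)  len=0.0321
  (v1,v3,v2) [++-] → (0.0442, 0.0321129, 2.77269)–(0.0442, 0, 2.80464)  len=0.0453
  (v3,v0,v4) [+-+] → (0.0442, 0.0321129, 0)–(0.0442, 0.136011, 0)  len=0.1039
  (v3,v4,v2) [++-] → (0.0442, 0.136011, 2.50202)–(0.0442, 0.0321129, 2.77269)  len=0.2899
  (v4,v0,v5) [+--] → (0.0442, 0.136011, 0)–(0.0442, 0.913, 0)  len=0.7770
  (v4,v5,v2) [+--] → (0.0442, 0.913, 0)–(0.0442, 0.136011, 2.50202)  len=2.6199
  (v9,v0,v10) [--+] → (0.0442, -0.136011, 0)–(0.0442, -0.913, 0)  len=0.7770
  (v9,v10,v2) [-+-] → (0.0442, -0.913, 0)–(0.0442, -0.136011, 2.50202)  len=2.6199
  (v10,v0,v11) [+-+] → (0.0442, -0.136011, 0)–(0.0442, -0.0321129, 0)  len=0.1039
  (v10,v11,v2) [++-] → (0.0442, -0.0321129, 2.77269)–(0.0442, -0.136011, 2.50202)  len=0.2899
  (v11,v0,v1) [+-+] → (0.0442, -0.0321129, 0)–(0.0442, 0, 0)  len=0.0321
  (v11,v1,v2) [++-] → (0.0442, 0, 2.80464)–(0.0442, -0.0321129, 2.77269)  len=0.0453

Chained into 1 loop(s):
  loop 1: 12 segments, perimeter = 7.7362
Total perimeter = 7.736
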